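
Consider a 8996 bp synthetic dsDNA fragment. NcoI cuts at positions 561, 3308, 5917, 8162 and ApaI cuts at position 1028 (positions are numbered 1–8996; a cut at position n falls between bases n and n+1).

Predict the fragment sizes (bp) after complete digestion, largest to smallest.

Combined cut positions (sorted): 561, 1028, 3308, 5917, 8162.
Linear molecule, 5 cuts → 6 fragments:
  561 − 0 = 561 bp
  1028 − 561 = 467 bp
  3308 − 1028 = 2280 bp
  5917 − 3308 = 2609 bp
  8162 − 5917 = 2245 bp
  8996 − 8162 = 834 bp
Sorted largest to smallest: 2609, 2280, 2245, 834, 561, 467 bp.

2609, 2280, 2245, 834, 561, 467 bp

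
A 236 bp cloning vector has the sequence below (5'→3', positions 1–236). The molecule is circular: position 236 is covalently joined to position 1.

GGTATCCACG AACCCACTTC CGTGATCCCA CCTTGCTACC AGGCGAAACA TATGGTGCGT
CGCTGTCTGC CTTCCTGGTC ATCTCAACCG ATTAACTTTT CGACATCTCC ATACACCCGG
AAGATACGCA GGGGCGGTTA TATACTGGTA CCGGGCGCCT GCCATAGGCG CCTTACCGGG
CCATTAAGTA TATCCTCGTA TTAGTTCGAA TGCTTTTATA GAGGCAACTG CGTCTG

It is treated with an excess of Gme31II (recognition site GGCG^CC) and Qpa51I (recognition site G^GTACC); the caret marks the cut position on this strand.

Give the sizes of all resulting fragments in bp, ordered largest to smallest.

213, 13, 10 bp

Gme31II sites (GGCGCC) start at positions 154, 167.
Gme31II cuts after base 4 of each site, so after positions 157, 170.
The Qpa51I site (GGTACC) starts at position 147.
Qpa51I cuts after the first base of each site, so after position 147.
Combined cut positions: 147, 157, 170.
Circular molecule, 3 cuts → 3 fragments:
  148–157 → 10 bp
  158–170 → 13 bp
  171–236 then 1–147 → 66 + 147 = 213 bp
Sorted largest to smallest: 213, 13, 10 bp.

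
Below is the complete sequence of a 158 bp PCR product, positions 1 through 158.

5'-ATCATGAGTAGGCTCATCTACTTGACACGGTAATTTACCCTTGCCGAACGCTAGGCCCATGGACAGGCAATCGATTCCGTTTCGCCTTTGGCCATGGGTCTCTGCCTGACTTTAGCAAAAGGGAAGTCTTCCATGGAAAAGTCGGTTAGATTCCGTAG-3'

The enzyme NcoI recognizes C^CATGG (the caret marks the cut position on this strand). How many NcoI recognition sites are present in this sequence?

3

CCATGG occurs starting at positions 57, 92, 131.
NcoI cuts at 3 sites.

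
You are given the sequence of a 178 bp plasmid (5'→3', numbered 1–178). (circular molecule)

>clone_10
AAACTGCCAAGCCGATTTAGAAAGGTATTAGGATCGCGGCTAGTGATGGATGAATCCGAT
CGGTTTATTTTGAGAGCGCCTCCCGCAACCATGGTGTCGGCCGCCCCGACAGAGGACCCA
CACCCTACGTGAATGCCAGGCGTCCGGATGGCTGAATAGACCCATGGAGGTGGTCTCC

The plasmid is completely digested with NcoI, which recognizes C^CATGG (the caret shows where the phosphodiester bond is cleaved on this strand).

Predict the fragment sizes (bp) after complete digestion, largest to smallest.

NcoI sites (CCATGG) start at positions 89, 162.
NcoI cuts after the first base of each site, so after positions 89, 162.
Circular molecule, 2 cuts → 2 fragments:
  90–162 → 73 bp
  163–178 then 1–89 → 16 + 89 = 105 bp
Sorted largest to smallest: 105, 73 bp.

105, 73 bp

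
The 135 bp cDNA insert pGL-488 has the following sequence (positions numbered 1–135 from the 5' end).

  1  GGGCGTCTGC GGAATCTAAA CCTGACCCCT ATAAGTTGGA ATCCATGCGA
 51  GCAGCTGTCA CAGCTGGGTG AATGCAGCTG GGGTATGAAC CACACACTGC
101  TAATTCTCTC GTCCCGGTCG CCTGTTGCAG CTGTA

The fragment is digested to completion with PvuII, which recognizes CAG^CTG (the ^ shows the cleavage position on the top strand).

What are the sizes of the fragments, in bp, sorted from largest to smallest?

PvuII sites (CAGCTG) start at positions 52, 61, 75, 128.
PvuII cuts after base 3 of each site, so after positions 54, 63, 77, 130.
Linear molecule, 4 cuts → 5 fragments:
  1–54 → 54 bp
  55–63 → 9 bp
  64–77 → 14 bp
  78–130 → 53 bp
  131–135 → 5 bp
Sorted largest to smallest: 54, 53, 14, 9, 5 bp.

54, 53, 14, 9, 5 bp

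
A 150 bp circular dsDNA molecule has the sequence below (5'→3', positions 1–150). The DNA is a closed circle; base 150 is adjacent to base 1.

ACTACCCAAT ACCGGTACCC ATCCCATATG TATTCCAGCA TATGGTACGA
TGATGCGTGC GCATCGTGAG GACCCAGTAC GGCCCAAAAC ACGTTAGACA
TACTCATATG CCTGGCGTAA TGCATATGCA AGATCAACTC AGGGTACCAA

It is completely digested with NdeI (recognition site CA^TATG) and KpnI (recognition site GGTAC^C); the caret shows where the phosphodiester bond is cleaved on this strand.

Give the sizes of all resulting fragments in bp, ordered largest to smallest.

NdeI sites (CATATG) start at positions 25, 39, 105, 123.
NdeI cuts after base 2 of each site, so after positions 26, 40, 106, 124.
KpnI sites (GGTACC) start at positions 14, 143.
KpnI cuts after base 5 of each site (before the last base), so after positions 18, 147.
Combined cut positions: 18, 26, 40, 106, 124, 147.
Circular molecule, 6 cuts → 6 fragments:
  19–26 → 8 bp
  27–40 → 14 bp
  41–106 → 66 bp
  107–124 → 18 bp
  125–147 → 23 bp
  148–150 then 1–18 → 3 + 18 = 21 bp
Sorted largest to smallest: 66, 23, 21, 18, 14, 8 bp.

66, 23, 21, 18, 14, 8 bp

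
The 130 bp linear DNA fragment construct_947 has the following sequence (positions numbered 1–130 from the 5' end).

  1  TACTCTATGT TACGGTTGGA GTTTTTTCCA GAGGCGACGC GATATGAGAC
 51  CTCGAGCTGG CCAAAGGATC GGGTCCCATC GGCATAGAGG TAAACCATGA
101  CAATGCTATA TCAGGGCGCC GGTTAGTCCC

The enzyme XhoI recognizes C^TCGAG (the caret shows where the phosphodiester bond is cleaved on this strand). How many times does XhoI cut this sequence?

1

CTCGAG occurs starting at position 51.
XhoI cuts at 1 site.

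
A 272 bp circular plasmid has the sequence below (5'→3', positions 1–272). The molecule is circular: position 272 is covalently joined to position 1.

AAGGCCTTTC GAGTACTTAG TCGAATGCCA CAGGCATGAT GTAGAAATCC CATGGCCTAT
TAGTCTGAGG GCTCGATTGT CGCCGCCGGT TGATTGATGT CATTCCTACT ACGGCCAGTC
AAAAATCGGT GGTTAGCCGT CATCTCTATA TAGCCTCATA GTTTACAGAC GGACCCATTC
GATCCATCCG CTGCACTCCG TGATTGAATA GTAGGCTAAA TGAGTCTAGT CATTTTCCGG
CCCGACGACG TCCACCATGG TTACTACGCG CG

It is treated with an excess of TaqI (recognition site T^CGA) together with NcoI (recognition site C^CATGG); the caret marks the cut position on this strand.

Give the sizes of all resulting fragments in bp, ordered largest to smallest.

TaqI sites (TCGA) start at positions 9, 21, 73, 179.
TaqI cuts after the first base of each site, so after positions 9, 21, 73, 179.
NcoI sites (CCATGG) start at positions 50, 255.
NcoI cuts after the first base of each site, so after positions 50, 255.
Combined cut positions: 9, 21, 50, 73, 179, 255.
Circular molecule, 6 cuts → 6 fragments:
  10–21 → 12 bp
  22–50 → 29 bp
  51–73 → 23 bp
  74–179 → 106 bp
  180–255 → 76 bp
  256–272 then 1–9 → 17 + 9 = 26 bp
Sorted largest to smallest: 106, 76, 29, 26, 23, 12 bp.

106, 76, 29, 26, 23, 12 bp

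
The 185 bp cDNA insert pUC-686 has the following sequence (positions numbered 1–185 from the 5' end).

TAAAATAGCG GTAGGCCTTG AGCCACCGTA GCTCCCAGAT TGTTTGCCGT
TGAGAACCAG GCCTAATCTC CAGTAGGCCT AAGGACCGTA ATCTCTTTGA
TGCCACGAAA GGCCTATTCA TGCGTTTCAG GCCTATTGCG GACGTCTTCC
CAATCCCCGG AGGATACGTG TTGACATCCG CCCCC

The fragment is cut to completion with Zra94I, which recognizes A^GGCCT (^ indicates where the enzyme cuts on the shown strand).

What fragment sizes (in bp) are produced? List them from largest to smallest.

Zra94I sites (AGGCCT) start at positions 13, 59, 75, 110, 129.
Zra94I cuts after the first base of each site, so after positions 13, 59, 75, 110, 129.
Linear molecule, 5 cuts → 6 fragments:
  1–13 → 13 bp
  14–59 → 46 bp
  60–75 → 16 bp
  76–110 → 35 bp
  111–129 → 19 bp
  130–185 → 56 bp
Sorted largest to smallest: 56, 46, 35, 19, 16, 13 bp.

56, 46, 35, 19, 16, 13 bp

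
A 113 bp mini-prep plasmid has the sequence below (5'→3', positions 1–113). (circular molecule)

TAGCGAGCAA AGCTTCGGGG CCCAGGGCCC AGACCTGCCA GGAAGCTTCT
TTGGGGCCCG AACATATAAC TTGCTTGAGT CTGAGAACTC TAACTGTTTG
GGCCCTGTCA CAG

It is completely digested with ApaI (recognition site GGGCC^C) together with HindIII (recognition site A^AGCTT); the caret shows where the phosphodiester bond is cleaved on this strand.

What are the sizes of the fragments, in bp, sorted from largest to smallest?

ApaI sites (GGGCCC) start at positions 18, 25, 54, 100.
ApaI cuts after base 5 of each site (before the last base), so after positions 22, 29, 58, 104.
HindIII sites (AAGCTT) start at positions 10, 43.
HindIII cuts after the first base of each site, so after positions 10, 43.
Combined cut positions: 10, 22, 29, 43, 58, 104.
Circular molecule, 6 cuts → 6 fragments:
  11–22 → 12 bp
  23–29 → 7 bp
  30–43 → 14 bp
  44–58 → 15 bp
  59–104 → 46 bp
  105–113 then 1–10 → 9 + 10 = 19 bp
Sorted largest to smallest: 46, 19, 15, 14, 12, 7 bp.

46, 19, 15, 14, 12, 7 bp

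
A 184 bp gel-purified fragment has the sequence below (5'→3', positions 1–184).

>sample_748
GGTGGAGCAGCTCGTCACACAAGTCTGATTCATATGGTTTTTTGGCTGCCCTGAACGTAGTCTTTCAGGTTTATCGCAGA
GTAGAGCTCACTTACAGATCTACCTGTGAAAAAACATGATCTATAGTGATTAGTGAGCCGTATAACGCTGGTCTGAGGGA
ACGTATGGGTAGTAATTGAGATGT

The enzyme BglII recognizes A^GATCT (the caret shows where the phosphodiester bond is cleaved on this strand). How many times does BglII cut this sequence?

1

AGATCT occurs starting at position 96.
BglII cuts at 1 site.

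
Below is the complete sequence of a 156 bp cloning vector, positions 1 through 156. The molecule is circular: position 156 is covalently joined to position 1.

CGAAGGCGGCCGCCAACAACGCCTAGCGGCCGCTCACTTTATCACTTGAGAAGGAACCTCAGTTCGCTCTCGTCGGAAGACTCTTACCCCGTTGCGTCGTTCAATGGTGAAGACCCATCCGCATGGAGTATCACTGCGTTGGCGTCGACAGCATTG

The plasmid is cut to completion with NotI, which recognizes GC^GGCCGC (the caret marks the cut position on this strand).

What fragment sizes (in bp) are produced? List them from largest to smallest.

136, 20 bp

NotI sites (GCGGCCGC) start at positions 6, 26.
NotI cuts after base 2 of each site, so after positions 7, 27.
Circular molecule, 2 cuts → 2 fragments:
  8–27 → 20 bp
  28–156 then 1–7 → 129 + 7 = 136 bp
Sorted largest to smallest: 136, 20 bp.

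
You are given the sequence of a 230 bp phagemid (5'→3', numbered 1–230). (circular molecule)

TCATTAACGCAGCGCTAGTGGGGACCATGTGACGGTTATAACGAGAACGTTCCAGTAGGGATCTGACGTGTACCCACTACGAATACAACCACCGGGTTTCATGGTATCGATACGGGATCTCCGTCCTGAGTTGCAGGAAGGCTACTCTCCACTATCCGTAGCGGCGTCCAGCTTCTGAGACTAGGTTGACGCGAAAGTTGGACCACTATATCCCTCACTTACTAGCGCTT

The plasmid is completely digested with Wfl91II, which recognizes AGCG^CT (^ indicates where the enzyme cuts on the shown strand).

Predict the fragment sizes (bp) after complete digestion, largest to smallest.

213, 17 bp

Wfl91II sites (AGCGCT) start at positions 11, 224.
Wfl91II cuts after base 4 of each site, so after positions 14, 227.
Circular molecule, 2 cuts → 2 fragments:
  15–227 → 213 bp
  228–230 then 1–14 → 3 + 14 = 17 bp
Sorted largest to smallest: 213, 17 bp.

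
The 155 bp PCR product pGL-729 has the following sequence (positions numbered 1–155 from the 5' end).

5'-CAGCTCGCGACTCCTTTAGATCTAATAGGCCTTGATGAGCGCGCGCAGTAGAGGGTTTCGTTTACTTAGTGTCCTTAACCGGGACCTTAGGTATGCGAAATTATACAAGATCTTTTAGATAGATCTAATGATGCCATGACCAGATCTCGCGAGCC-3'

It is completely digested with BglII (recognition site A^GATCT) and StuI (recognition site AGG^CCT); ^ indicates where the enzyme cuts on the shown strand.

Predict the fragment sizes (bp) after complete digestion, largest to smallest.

79, 21, 18, 13, 13, 11 bp

BglII sites (AGATCT) start at positions 18, 108, 121, 142.
BglII cuts after the first base of each site, so after positions 18, 108, 121, 142.
The StuI site (AGGCCT) starts at position 27.
StuI cuts after base 3 of each site, so after position 29.
Combined cut positions: 18, 29, 108, 121, 142.
Linear molecule, 5 cuts → 6 fragments:
  1–18 → 18 bp
  19–29 → 11 bp
  30–108 → 79 bp
  109–121 → 13 bp
  122–142 → 21 bp
  143–155 → 13 bp
Sorted largest to smallest: 79, 21, 18, 13, 13, 11 bp.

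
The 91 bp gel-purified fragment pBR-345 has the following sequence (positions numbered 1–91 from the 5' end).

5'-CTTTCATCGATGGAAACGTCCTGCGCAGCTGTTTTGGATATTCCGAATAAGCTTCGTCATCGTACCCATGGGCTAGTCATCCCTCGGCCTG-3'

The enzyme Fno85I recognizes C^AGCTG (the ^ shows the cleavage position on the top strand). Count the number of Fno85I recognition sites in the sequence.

CAGCTG occurs starting at position 26.
Fno85I cuts at 1 site.

1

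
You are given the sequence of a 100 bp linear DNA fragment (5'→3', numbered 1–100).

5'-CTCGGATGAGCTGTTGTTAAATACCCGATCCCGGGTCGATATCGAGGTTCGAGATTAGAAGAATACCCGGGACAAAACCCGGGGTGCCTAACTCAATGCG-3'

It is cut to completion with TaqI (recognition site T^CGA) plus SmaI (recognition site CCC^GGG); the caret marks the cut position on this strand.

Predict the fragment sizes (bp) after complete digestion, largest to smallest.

TaqI sites (TCGA) start at positions 36, 42, 49.
TaqI cuts after the first base of each site, so after positions 36, 42, 49.
SmaI sites (CCCGGG) start at positions 30, 66, 78.
SmaI cuts after base 3 of each site, so after positions 32, 68, 80.
Combined cut positions: 32, 36, 42, 49, 68, 80.
Linear molecule, 6 cuts → 7 fragments:
  1–32 → 32 bp
  33–36 → 4 bp
  37–42 → 6 bp
  43–49 → 7 bp
  50–68 → 19 bp
  69–80 → 12 bp
  81–100 → 20 bp
Sorted largest to smallest: 32, 20, 19, 12, 7, 6, 4 bp.

32, 20, 19, 12, 7, 6, 4 bp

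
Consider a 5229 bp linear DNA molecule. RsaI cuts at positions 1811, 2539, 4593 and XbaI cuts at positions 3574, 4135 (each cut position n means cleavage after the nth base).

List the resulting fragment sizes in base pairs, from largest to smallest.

Combined cut positions (sorted): 1811, 2539, 3574, 4135, 4593.
Linear molecule, 5 cuts → 6 fragments:
  1811 − 0 = 1811 bp
  2539 − 1811 = 728 bp
  3574 − 2539 = 1035 bp
  4135 − 3574 = 561 bp
  4593 − 4135 = 458 bp
  5229 − 4593 = 636 bp
Sorted largest to smallest: 1811, 1035, 728, 636, 561, 458 bp.

1811, 1035, 728, 636, 561, 458 bp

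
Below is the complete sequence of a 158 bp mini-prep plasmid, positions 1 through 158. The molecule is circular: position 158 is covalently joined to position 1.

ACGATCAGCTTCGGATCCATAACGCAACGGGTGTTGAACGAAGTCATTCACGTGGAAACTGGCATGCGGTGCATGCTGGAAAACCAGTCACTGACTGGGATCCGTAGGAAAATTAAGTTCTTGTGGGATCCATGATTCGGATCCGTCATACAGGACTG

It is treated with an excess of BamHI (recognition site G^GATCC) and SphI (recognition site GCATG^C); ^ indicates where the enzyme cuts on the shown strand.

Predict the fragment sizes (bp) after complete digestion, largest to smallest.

BamHI sites (GGATCC) start at positions 13, 98, 126, 139.
BamHI cuts after the first base of each site, so after positions 13, 98, 126, 139.
SphI sites (GCATGC) start at positions 62, 71.
SphI cuts after base 5 of each site (before the last base), so after positions 66, 75.
Combined cut positions: 13, 66, 75, 98, 126, 139.
Circular molecule, 6 cuts → 6 fragments:
  14–66 → 53 bp
  67–75 → 9 bp
  76–98 → 23 bp
  99–126 → 28 bp
  127–139 → 13 bp
  140–158 then 1–13 → 19 + 13 = 32 bp
Sorted largest to smallest: 53, 32, 28, 23, 13, 9 bp.

53, 32, 28, 23, 13, 9 bp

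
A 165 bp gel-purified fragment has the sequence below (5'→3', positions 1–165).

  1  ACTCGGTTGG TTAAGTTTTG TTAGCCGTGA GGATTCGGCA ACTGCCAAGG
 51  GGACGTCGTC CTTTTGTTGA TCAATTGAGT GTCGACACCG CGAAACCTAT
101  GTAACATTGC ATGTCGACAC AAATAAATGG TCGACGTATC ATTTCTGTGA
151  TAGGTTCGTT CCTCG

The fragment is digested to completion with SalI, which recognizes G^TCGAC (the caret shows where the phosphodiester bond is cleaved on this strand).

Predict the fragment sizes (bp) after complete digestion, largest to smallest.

81, 35, 32, 17 bp

SalI sites (GTCGAC) start at positions 81, 113, 130.
SalI cuts after the first base of each site, so after positions 81, 113, 130.
Linear molecule, 3 cuts → 4 fragments:
  1–81 → 81 bp
  82–113 → 32 bp
  114–130 → 17 bp
  131–165 → 35 bp
Sorted largest to smallest: 81, 35, 32, 17 bp.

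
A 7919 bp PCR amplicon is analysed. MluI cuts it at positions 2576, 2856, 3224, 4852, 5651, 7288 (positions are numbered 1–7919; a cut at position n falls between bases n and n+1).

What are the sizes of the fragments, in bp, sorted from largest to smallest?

2576, 1637, 1628, 799, 631, 368, 280 bp

Linear molecule, 6 cuts → 7 fragments:
  2576 − 0 = 2576 bp
  2856 − 2576 = 280 bp
  3224 − 2856 = 368 bp
  4852 − 3224 = 1628 bp
  5651 − 4852 = 799 bp
  7288 − 5651 = 1637 bp
  7919 − 7288 = 631 bp
Sorted largest to smallest: 2576, 1637, 1628, 799, 631, 368, 280 bp.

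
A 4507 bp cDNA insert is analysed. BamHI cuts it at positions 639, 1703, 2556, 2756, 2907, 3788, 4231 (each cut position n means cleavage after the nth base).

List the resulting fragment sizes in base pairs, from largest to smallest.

1064, 881, 853, 639, 443, 276, 200, 151 bp

Linear molecule, 7 cuts → 8 fragments:
  639 − 0 = 639 bp
  1703 − 639 = 1064 bp
  2556 − 1703 = 853 bp
  2756 − 2556 = 200 bp
  2907 − 2756 = 151 bp
  3788 − 2907 = 881 bp
  4231 − 3788 = 443 bp
  4507 − 4231 = 276 bp
Sorted largest to smallest: 1064, 881, 853, 639, 443, 276, 200, 151 bp.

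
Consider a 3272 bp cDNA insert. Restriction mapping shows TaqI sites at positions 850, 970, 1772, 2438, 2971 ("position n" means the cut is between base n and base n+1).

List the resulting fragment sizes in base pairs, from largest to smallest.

850, 802, 666, 533, 301, 120 bp

Linear molecule, 5 cuts → 6 fragments:
  850 − 0 = 850 bp
  970 − 850 = 120 bp
  1772 − 970 = 802 bp
  2438 − 1772 = 666 bp
  2971 − 2438 = 533 bp
  3272 − 2971 = 301 bp
Sorted largest to smallest: 850, 802, 666, 533, 301, 120 bp.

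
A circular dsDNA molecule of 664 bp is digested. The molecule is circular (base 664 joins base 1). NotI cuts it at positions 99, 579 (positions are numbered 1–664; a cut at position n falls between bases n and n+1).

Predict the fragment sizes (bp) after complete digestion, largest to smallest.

Circular molecule, 2 cuts → 2 fragments:
  579 − 99 = 480 bp
  wrap: 664 − 579 + 99 = 184 bp
Sorted largest to smallest: 480, 184 bp.

480, 184 bp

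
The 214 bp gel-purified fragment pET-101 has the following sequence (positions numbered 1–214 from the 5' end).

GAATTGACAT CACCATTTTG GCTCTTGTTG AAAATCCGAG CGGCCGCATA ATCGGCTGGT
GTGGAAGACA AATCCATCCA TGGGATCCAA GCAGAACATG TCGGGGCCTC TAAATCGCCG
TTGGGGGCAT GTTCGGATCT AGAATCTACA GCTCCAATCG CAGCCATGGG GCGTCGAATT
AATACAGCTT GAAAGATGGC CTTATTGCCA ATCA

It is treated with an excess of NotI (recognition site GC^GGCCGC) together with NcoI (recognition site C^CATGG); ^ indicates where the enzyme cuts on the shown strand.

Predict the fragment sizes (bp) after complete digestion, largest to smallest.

86, 50, 41, 37 bp

The NotI site (GCGGCCGC) starts at position 40.
NotI cuts after base 2 of each site, so after position 41.
NcoI sites (CCATGG) start at positions 78, 164.
NcoI cuts after the first base of each site, so after positions 78, 164.
Combined cut positions: 41, 78, 164.
Linear molecule, 3 cuts → 4 fragments:
  1–41 → 41 bp
  42–78 → 37 bp
  79–164 → 86 bp
  165–214 → 50 bp
Sorted largest to smallest: 86, 50, 41, 37 bp.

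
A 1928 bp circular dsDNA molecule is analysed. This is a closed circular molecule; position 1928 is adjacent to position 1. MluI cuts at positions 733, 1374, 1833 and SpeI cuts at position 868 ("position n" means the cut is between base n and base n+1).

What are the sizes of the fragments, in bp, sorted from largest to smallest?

Combined cut positions (sorted): 733, 868, 1374, 1833.
Circular molecule, 4 cuts → 4 fragments:
  868 − 733 = 135 bp
  1374 − 868 = 506 bp
  1833 − 1374 = 459 bp
  wrap: 1928 − 1833 + 733 = 828 bp
Sorted largest to smallest: 828, 506, 459, 135 bp.

828, 506, 459, 135 bp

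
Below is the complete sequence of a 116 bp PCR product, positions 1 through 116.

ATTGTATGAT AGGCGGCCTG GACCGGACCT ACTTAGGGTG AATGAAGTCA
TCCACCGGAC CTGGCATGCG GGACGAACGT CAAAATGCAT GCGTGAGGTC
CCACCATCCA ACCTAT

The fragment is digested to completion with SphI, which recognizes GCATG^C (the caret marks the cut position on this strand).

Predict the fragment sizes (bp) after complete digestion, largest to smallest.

68, 25, 23 bp

SphI sites (GCATGC) start at positions 64, 87.
SphI cuts after base 5 of each site (before the last base), so after positions 68, 91.
Linear molecule, 2 cuts → 3 fragments:
  1–68 → 68 bp
  69–91 → 23 bp
  92–116 → 25 bp
Sorted largest to smallest: 68, 25, 23 bp.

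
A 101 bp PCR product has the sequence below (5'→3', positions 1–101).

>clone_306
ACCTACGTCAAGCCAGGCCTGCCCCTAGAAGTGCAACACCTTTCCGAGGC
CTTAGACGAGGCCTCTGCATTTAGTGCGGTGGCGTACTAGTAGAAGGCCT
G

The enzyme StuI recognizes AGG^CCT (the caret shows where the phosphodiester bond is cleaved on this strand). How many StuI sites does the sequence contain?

AGGCCT occurs starting at positions 15, 47, 59, 95.
StuI cuts at 4 sites.

4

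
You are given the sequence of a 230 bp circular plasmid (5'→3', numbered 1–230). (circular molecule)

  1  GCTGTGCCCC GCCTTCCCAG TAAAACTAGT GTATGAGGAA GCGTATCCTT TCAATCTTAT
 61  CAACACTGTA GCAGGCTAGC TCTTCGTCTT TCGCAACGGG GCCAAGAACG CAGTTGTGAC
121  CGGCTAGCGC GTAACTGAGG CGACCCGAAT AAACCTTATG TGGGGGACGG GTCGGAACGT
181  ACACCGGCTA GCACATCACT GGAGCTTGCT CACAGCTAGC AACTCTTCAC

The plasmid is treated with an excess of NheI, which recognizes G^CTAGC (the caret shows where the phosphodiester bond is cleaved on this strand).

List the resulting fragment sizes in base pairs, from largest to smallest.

NheI sites (GCTAGC) start at positions 75, 123, 187, 215.
NheI cuts after the first base of each site, so after positions 75, 123, 187, 215.
Circular molecule, 4 cuts → 4 fragments:
  76–123 → 48 bp
  124–187 → 64 bp
  188–215 → 28 bp
  216–230 then 1–75 → 15 + 75 = 90 bp
Sorted largest to smallest: 90, 64, 48, 28 bp.

90, 64, 48, 28 bp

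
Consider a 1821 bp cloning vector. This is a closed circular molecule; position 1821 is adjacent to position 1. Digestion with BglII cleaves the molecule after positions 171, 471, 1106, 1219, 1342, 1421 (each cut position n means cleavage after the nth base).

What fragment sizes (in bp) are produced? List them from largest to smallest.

635, 571, 300, 123, 113, 79 bp

Circular molecule, 6 cuts → 6 fragments:
  471 − 171 = 300 bp
  1106 − 471 = 635 bp
  1219 − 1106 = 113 bp
  1342 − 1219 = 123 bp
  1421 − 1342 = 79 bp
  wrap: 1821 − 1421 + 171 = 571 bp
Sorted largest to smallest: 635, 571, 300, 123, 113, 79 bp.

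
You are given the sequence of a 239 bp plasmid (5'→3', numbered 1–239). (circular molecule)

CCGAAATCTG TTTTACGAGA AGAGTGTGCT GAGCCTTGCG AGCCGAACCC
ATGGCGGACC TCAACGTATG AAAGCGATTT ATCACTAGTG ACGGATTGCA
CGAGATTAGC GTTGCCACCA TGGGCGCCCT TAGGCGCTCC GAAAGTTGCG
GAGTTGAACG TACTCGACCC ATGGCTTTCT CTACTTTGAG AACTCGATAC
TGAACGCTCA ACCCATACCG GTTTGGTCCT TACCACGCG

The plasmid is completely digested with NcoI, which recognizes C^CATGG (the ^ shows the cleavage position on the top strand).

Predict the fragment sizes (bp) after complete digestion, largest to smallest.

NcoI sites (CCATGG) start at positions 49, 118, 169.
NcoI cuts after the first base of each site, so after positions 49, 118, 169.
Circular molecule, 3 cuts → 3 fragments:
  50–118 → 69 bp
  119–169 → 51 bp
  170–239 then 1–49 → 70 + 49 = 119 bp
Sorted largest to smallest: 119, 69, 51 bp.

119, 69, 51 bp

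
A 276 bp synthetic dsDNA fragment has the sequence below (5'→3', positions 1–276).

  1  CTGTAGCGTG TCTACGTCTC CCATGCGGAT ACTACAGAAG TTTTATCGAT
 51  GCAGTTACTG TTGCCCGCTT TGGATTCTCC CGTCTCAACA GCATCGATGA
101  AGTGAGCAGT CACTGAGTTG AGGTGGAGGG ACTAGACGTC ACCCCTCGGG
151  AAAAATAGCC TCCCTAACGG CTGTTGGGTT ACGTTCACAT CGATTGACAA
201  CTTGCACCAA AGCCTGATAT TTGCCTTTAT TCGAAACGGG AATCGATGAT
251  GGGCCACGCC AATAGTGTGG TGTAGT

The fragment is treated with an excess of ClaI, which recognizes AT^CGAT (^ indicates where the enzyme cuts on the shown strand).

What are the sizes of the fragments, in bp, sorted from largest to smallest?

96, 53, 48, 46, 33 bp

ClaI sites (ATCGAT) start at positions 45, 93, 189, 242.
ClaI cuts after base 2 of each site, so after positions 46, 94, 190, 243.
Linear molecule, 4 cuts → 5 fragments:
  1–46 → 46 bp
  47–94 → 48 bp
  95–190 → 96 bp
  191–243 → 53 bp
  244–276 → 33 bp
Sorted largest to smallest: 96, 53, 48, 46, 33 bp.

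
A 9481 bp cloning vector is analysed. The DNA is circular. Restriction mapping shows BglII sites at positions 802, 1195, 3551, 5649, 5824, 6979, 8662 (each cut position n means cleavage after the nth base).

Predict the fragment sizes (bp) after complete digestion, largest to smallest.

Circular molecule, 7 cuts → 7 fragments:
  1195 − 802 = 393 bp
  3551 − 1195 = 2356 bp
  5649 − 3551 = 2098 bp
  5824 − 5649 = 175 bp
  6979 − 5824 = 1155 bp
  8662 − 6979 = 1683 bp
  wrap: 9481 − 8662 + 802 = 1621 bp
Sorted largest to smallest: 2356, 2098, 1683, 1621, 1155, 393, 175 bp.

2356, 2098, 1683, 1621, 1155, 393, 175 bp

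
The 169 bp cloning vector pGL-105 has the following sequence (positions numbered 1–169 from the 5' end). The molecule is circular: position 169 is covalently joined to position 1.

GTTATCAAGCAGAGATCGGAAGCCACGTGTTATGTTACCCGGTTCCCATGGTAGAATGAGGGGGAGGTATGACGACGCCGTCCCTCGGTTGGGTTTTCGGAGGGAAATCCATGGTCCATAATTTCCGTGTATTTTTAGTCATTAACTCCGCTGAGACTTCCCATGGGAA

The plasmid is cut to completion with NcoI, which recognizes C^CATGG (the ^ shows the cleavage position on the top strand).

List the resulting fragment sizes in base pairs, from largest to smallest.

63, 54, 52 bp

NcoI sites (CCATGG) start at positions 46, 109, 161.
NcoI cuts after the first base of each site, so after positions 46, 109, 161.
Circular molecule, 3 cuts → 3 fragments:
  47–109 → 63 bp
  110–161 → 52 bp
  162–169 then 1–46 → 8 + 46 = 54 bp
Sorted largest to smallest: 63, 54, 52 bp.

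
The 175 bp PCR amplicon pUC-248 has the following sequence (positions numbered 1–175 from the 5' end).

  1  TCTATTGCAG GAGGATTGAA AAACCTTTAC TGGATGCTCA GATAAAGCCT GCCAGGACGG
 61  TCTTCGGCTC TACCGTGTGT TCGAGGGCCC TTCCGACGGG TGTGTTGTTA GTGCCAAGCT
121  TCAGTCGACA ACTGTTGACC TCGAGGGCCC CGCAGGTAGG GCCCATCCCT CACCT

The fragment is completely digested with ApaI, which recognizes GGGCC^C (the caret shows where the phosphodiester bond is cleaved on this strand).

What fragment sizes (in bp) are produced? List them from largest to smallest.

89, 60, 14, 12 bp

ApaI sites (GGGCCC) start at positions 85, 145, 159.
ApaI cuts after base 5 of each site (before the last base), so after positions 89, 149, 163.
Linear molecule, 3 cuts → 4 fragments:
  1–89 → 89 bp
  90–149 → 60 bp
  150–163 → 14 bp
  164–175 → 12 bp
Sorted largest to smallest: 89, 60, 14, 12 bp.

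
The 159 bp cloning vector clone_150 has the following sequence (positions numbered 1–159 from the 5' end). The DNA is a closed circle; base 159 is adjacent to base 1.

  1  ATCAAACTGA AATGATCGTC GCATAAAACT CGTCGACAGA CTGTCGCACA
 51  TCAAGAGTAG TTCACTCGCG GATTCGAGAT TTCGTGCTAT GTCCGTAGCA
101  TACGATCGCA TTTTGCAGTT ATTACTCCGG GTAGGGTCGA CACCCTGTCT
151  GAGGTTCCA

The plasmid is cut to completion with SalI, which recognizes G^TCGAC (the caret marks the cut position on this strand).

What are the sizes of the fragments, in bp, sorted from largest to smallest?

SalI sites (GTCGAC) start at positions 32, 136.
SalI cuts after the first base of each site, so after positions 32, 136.
Circular molecule, 2 cuts → 2 fragments:
  33–136 → 104 bp
  137–159 then 1–32 → 23 + 32 = 55 bp
Sorted largest to smallest: 104, 55 bp.

104, 55 bp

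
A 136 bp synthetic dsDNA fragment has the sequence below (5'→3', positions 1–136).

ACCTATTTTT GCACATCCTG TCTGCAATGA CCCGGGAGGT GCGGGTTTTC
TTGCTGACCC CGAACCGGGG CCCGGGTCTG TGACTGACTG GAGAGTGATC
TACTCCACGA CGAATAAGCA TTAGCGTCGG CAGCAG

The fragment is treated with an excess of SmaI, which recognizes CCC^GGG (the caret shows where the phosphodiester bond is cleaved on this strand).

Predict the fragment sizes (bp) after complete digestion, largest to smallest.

SmaI sites (CCCGGG) start at positions 31, 71.
SmaI cuts after base 3 of each site, so after positions 33, 73.
Linear molecule, 2 cuts → 3 fragments:
  1–33 → 33 bp
  34–73 → 40 bp
  74–136 → 63 bp
Sorted largest to smallest: 63, 40, 33 bp.

63, 40, 33 bp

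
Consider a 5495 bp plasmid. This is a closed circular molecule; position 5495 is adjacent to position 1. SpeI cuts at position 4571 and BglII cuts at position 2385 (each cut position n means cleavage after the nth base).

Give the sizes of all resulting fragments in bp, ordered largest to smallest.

3309, 2186 bp

Combined cut positions (sorted): 2385, 4571.
Circular molecule, 2 cuts → 2 fragments:
  4571 − 2385 = 2186 bp
  wrap: 5495 − 4571 + 2385 = 3309 bp
Sorted largest to smallest: 3309, 2186 bp.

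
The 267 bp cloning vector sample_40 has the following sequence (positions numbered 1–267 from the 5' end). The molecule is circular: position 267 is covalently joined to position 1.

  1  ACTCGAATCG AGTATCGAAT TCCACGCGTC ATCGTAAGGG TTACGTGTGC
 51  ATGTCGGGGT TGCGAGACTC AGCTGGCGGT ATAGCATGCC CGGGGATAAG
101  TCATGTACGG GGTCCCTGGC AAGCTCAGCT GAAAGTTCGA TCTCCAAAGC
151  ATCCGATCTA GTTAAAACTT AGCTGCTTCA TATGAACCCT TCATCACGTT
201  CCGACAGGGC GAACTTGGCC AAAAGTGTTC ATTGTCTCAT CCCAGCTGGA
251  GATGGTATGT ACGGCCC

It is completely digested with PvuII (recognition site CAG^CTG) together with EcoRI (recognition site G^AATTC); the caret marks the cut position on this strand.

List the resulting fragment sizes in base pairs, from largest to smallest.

117, 56, 55, 39 bp

PvuII sites (CAGCTG) start at positions 70, 126, 243.
PvuII cuts after base 3 of each site, so after positions 72, 128, 245.
The EcoRI site (GAATTC) starts at position 17.
EcoRI cuts after the first base of each site, so after position 17.
Combined cut positions: 17, 72, 128, 245.
Circular molecule, 4 cuts → 4 fragments:
  18–72 → 55 bp
  73–128 → 56 bp
  129–245 → 117 bp
  246–267 then 1–17 → 22 + 17 = 39 bp
Sorted largest to smallest: 117, 56, 55, 39 bp.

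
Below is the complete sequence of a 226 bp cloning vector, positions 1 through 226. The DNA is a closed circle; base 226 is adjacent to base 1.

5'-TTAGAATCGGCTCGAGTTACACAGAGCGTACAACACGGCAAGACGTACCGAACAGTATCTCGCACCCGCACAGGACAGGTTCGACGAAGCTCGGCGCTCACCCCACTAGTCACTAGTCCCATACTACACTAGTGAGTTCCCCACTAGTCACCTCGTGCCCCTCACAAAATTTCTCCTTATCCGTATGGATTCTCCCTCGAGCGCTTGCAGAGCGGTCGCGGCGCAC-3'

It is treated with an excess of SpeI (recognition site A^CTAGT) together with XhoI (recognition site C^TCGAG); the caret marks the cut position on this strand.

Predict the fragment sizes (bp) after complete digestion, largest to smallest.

94, 53, 41, 16, 15, 7 bp

SpeI sites (ACTAGT) start at positions 105, 112, 128, 143.
SpeI cuts after the first base of each site, so after positions 105, 112, 128, 143.
XhoI sites (CTCGAG) start at positions 11, 196.
XhoI cuts after the first base of each site, so after positions 11, 196.
Combined cut positions: 11, 105, 112, 128, 143, 196.
Circular molecule, 6 cuts → 6 fragments:
  12–105 → 94 bp
  106–112 → 7 bp
  113–128 → 16 bp
  129–143 → 15 bp
  144–196 → 53 bp
  197–226 then 1–11 → 30 + 11 = 41 bp
Sorted largest to smallest: 94, 53, 41, 16, 15, 7 bp.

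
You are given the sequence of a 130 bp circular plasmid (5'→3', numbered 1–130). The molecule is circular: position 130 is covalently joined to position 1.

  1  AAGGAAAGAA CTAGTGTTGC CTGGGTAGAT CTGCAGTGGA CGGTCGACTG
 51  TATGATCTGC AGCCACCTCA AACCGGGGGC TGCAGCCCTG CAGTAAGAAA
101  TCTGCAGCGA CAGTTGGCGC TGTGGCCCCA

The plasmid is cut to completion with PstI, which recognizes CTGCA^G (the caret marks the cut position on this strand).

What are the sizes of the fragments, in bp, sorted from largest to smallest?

59, 26, 23, 14, 8 bp

PstI sites (CTGCAG) start at positions 31, 57, 80, 88, 102.
PstI cuts after base 5 of each site (before the last base), so after positions 35, 61, 84, 92, 106.
Circular molecule, 5 cuts → 5 fragments:
  36–61 → 26 bp
  62–84 → 23 bp
  85–92 → 8 bp
  93–106 → 14 bp
  107–130 then 1–35 → 24 + 35 = 59 bp
Sorted largest to smallest: 59, 26, 23, 14, 8 bp.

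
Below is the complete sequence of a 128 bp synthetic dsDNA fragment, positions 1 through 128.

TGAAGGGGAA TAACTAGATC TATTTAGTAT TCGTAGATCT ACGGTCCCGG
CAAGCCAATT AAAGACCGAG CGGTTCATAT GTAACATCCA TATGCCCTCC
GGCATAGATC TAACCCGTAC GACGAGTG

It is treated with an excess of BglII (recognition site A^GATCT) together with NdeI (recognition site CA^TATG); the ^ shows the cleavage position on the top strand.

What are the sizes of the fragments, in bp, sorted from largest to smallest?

BglII sites (AGATCT) start at positions 16, 35, 106.
BglII cuts after the first base of each site, so after positions 16, 35, 106.
NdeI sites (CATATG) start at positions 76, 89.
NdeI cuts after base 2 of each site, so after positions 77, 90.
Combined cut positions: 16, 35, 77, 90, 106.
Linear molecule, 5 cuts → 6 fragments:
  1–16 → 16 bp
  17–35 → 19 bp
  36–77 → 42 bp
  78–90 → 13 bp
  91–106 → 16 bp
  107–128 → 22 bp
Sorted largest to smallest: 42, 22, 19, 16, 16, 13 bp.

42, 22, 19, 16, 16, 13 bp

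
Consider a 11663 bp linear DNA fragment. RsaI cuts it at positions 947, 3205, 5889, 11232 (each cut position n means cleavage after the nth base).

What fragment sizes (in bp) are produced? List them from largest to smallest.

5343, 2684, 2258, 947, 431 bp

Linear molecule, 4 cuts → 5 fragments:
  947 − 0 = 947 bp
  3205 − 947 = 2258 bp
  5889 − 3205 = 2684 bp
  11232 − 5889 = 5343 bp
  11663 − 11232 = 431 bp
Sorted largest to smallest: 5343, 2684, 2258, 947, 431 bp.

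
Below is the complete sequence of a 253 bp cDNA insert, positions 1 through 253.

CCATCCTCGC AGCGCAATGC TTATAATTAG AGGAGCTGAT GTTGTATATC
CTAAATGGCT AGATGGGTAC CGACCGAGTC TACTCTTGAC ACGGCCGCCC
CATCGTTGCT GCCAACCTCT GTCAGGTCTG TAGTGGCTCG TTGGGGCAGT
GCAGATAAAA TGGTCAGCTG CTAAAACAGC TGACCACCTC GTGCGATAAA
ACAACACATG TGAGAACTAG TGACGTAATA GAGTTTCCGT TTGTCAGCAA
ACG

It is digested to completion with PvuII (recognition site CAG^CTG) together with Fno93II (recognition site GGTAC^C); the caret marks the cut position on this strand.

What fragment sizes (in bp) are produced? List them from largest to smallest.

PvuII sites (CAGCTG) start at positions 165, 177.
PvuII cuts after base 3 of each site, so after positions 167, 179.
The Fno93II site (GGTACC) starts at position 66.
Fno93II cuts after base 5 of each site (before the last base), so after position 70.
Combined cut positions: 70, 167, 179.
Linear molecule, 3 cuts → 4 fragments:
  1–70 → 70 bp
  71–167 → 97 bp
  168–179 → 12 bp
  180–253 → 74 bp
Sorted largest to smallest: 97, 74, 70, 12 bp.

97, 74, 70, 12 bp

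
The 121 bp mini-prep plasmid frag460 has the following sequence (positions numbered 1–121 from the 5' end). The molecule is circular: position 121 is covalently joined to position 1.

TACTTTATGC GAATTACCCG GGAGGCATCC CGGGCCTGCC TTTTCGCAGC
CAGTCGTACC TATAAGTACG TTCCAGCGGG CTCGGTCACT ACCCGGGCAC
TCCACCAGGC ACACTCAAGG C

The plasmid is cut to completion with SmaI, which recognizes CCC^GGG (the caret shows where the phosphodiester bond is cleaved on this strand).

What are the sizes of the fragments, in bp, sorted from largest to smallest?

63, 46, 12 bp

SmaI sites (CCCGGG) start at positions 17, 29, 92.
SmaI cuts after base 3 of each site, so after positions 19, 31, 94.
Circular molecule, 3 cuts → 3 fragments:
  20–31 → 12 bp
  32–94 → 63 bp
  95–121 then 1–19 → 27 + 19 = 46 bp
Sorted largest to smallest: 63, 46, 12 bp.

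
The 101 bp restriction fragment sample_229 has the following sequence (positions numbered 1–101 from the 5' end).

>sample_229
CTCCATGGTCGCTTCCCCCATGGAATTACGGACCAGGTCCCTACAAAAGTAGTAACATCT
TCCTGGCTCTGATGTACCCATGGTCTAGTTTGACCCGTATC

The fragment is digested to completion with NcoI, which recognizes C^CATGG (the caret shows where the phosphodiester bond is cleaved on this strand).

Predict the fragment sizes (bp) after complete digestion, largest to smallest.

60, 23, 15, 3 bp

NcoI sites (CCATGG) start at positions 3, 18, 78.
NcoI cuts after the first base of each site, so after positions 3, 18, 78.
Linear molecule, 3 cuts → 4 fragments:
  1–3 → 3 bp
  4–18 → 15 bp
  19–78 → 60 bp
  79–101 → 23 bp
Sorted largest to smallest: 60, 23, 15, 3 bp.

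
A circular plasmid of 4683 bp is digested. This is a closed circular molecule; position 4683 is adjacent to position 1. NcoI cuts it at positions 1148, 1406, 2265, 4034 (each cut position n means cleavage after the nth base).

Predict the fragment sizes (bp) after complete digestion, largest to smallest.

1797, 1769, 859, 258 bp

Circular molecule, 4 cuts → 4 fragments:
  1406 − 1148 = 258 bp
  2265 − 1406 = 859 bp
  4034 − 2265 = 1769 bp
  wrap: 4683 − 4034 + 1148 = 1797 bp
Sorted largest to smallest: 1797, 1769, 859, 258 bp.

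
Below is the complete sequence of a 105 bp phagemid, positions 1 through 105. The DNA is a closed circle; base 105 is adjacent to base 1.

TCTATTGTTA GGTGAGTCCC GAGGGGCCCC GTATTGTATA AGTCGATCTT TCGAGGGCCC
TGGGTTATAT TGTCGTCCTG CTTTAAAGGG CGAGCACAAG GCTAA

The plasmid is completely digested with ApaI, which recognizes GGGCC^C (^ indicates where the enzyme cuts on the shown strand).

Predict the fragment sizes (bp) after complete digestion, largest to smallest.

ApaI sites (GGGCCC) start at positions 24, 55.
ApaI cuts after base 5 of each site (before the last base), so after positions 28, 59.
Circular molecule, 2 cuts → 2 fragments:
  29–59 → 31 bp
  60–105 then 1–28 → 46 + 28 = 74 bp
Sorted largest to smallest: 74, 31 bp.

74, 31 bp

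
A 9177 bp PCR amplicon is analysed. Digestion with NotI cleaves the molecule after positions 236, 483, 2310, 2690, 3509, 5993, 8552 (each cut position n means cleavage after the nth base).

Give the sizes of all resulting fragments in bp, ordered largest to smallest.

2559, 2484, 1827, 819, 625, 380, 247, 236 bp

Linear molecule, 7 cuts → 8 fragments:
  236 − 0 = 236 bp
  483 − 236 = 247 bp
  2310 − 483 = 1827 bp
  2690 − 2310 = 380 bp
  3509 − 2690 = 819 bp
  5993 − 3509 = 2484 bp
  8552 − 5993 = 2559 bp
  9177 − 8552 = 625 bp
Sorted largest to smallest: 2559, 2484, 1827, 819, 625, 380, 247, 236 bp.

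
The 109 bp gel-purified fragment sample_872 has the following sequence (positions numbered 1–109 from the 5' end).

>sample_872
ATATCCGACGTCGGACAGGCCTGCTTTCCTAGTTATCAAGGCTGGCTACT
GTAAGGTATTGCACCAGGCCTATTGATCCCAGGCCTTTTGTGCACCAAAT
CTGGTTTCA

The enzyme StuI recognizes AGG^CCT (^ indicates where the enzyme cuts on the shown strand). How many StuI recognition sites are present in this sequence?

3

AGGCCT occurs starting at positions 17, 66, 81.
StuI cuts at 3 sites.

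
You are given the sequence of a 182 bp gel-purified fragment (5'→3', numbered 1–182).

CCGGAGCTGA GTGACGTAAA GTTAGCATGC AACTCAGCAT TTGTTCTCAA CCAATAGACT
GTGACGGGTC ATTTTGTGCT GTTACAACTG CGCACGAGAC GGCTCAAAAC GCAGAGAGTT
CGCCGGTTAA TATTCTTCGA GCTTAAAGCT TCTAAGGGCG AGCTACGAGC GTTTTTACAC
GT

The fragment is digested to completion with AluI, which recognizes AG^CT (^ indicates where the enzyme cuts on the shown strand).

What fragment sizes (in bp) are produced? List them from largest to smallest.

135, 20, 14, 7, 6 bp

AluI sites (AGCT) start at positions 5, 140, 147, 161.
AluI cuts after base 2 of each site, so after positions 6, 141, 148, 162.
Linear molecule, 4 cuts → 5 fragments:
  1–6 → 6 bp
  7–141 → 135 bp
  142–148 → 7 bp
  149–162 → 14 bp
  163–182 → 20 bp
Sorted largest to smallest: 135, 20, 14, 7, 6 bp.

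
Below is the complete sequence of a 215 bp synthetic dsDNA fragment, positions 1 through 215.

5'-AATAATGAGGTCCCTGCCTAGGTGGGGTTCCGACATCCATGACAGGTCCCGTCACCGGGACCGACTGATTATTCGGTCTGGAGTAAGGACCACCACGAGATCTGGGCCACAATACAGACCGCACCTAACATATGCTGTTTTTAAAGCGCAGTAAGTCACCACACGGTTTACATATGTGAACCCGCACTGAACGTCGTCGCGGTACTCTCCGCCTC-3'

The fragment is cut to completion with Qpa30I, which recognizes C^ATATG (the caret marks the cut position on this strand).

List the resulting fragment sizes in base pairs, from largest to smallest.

129, 44, 42 bp

Qpa30I sites (CATATG) start at positions 129, 171.
Qpa30I cuts after the first base of each site, so after positions 129, 171.
Linear molecule, 2 cuts → 3 fragments:
  1–129 → 129 bp
  130–171 → 42 bp
  172–215 → 44 bp
Sorted largest to smallest: 129, 44, 42 bp.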